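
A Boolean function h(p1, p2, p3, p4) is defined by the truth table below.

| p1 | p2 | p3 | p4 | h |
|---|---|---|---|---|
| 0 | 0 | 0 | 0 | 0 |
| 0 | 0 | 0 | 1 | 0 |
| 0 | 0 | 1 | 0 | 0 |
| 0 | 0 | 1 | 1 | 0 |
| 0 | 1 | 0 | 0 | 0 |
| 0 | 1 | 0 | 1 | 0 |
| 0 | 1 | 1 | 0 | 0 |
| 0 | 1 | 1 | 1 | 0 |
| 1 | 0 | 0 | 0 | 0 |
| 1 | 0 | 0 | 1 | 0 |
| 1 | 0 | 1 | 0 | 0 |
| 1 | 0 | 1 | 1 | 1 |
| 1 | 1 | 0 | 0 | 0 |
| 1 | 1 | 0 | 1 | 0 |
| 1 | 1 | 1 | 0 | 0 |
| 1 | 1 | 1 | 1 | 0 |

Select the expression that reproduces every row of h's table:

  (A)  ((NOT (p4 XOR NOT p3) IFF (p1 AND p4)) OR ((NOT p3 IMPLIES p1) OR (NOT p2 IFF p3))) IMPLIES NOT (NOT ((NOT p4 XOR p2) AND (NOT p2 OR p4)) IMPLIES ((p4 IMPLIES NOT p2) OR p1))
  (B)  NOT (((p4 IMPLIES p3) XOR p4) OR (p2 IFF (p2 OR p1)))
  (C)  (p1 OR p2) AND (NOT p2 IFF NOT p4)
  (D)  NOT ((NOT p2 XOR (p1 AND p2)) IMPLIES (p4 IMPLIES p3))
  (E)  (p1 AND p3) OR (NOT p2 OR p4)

(A): at (0,0,0,1) it gives 1, but h = 0 — eliminated.
(C): at (0,1,0,1) it gives 1, but h = 0 — eliminated.
(D): at (0,0,0,1) it gives 1, but h = 0 — eliminated.
(E): at (0,0,0,0) it gives 1, but h = 0 — eliminated.
That leaves (B). Evaluating it on every row reproduces the table of h exactly.

B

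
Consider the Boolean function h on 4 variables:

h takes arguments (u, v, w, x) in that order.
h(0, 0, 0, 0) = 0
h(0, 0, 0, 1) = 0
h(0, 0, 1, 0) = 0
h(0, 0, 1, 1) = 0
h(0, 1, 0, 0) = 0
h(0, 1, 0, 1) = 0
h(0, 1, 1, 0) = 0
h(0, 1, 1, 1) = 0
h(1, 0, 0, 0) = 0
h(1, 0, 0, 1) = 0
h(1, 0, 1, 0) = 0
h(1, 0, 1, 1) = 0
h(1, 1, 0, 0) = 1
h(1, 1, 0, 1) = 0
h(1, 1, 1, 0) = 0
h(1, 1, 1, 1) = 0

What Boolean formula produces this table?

h(u, v, w, x) = ((u & v) & ~w) & ~x

Only row (1,1,0,0) gives 1. That row's minterm u·v·¬w·¬x is h directly.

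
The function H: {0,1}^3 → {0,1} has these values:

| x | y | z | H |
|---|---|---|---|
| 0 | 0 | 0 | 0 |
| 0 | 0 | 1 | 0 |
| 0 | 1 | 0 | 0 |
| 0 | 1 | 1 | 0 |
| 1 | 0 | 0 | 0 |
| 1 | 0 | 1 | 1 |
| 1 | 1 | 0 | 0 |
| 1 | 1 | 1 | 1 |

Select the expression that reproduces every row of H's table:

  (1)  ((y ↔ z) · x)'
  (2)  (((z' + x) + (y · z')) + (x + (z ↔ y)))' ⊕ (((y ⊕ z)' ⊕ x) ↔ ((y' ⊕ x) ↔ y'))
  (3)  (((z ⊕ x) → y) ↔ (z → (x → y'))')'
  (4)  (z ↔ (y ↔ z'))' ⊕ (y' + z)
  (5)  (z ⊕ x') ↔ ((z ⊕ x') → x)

5

(1) fails at (0,0,0): the formula yields 1, H is 0.
(2) fails at (0,0,0): the formula yields 1, H is 0.
(3) fails at (0,0,0): the formula yields 1, H is 0.
(4) fails at (0,0,0): the formula yields 1, H is 0.
Only (5) survives; checking it on all 8 rows confirms it matches H.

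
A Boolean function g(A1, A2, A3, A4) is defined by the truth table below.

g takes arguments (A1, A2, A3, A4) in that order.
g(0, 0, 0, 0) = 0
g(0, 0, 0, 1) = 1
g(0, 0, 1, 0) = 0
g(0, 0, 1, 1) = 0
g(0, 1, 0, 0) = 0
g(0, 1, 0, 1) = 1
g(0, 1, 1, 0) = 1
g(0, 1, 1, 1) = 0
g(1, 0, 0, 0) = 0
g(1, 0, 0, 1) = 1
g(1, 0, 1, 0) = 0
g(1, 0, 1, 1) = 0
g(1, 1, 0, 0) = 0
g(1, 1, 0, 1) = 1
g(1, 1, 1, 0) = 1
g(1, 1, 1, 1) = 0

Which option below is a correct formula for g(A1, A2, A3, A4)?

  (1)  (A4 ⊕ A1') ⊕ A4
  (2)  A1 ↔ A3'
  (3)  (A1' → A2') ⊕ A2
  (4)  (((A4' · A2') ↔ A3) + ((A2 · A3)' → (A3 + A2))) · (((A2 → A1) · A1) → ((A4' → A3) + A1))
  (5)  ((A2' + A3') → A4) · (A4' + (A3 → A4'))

(1) fails at (0,0,0,0): the formula yields 1, g is 0.
(2) fails at (0,0,0,1): the formula yields 0, g is 1.
(3) fails at (0,0,0,0): the formula yields 1, g is 0.
(4) fails at (0,0,1,0): the formula yields 1, g is 0.
Only (5) survives; checking it on all 16 rows confirms it matches g.

5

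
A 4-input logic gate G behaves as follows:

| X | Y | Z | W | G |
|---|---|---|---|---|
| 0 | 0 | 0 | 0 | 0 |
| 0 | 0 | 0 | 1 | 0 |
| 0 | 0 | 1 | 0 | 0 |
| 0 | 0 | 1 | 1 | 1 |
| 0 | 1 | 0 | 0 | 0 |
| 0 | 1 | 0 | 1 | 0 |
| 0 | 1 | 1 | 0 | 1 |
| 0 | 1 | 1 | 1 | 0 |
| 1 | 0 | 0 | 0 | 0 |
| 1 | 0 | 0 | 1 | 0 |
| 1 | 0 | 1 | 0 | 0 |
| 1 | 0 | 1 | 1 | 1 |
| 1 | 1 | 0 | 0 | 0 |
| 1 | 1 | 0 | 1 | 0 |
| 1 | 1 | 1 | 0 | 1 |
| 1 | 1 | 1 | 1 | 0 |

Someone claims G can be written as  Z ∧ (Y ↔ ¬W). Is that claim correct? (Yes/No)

Yes

Test each input against both G and the formula:
  X=0, Y=0, Z=0, W=0: formula gives 0, G = 0 ✓
  X=0, Y=0, Z=0, W=1: formula gives 0, G = 0 ✓
  X=0, Y=0, Z=1, W=0: formula gives 0, G = 0 ✓
  X=0, Y=0, Z=1, W=1: formula gives 1, G = 1 ✓
  … (the remaining 12 rows also agree.)
Every row agrees, so the formula is equivalent.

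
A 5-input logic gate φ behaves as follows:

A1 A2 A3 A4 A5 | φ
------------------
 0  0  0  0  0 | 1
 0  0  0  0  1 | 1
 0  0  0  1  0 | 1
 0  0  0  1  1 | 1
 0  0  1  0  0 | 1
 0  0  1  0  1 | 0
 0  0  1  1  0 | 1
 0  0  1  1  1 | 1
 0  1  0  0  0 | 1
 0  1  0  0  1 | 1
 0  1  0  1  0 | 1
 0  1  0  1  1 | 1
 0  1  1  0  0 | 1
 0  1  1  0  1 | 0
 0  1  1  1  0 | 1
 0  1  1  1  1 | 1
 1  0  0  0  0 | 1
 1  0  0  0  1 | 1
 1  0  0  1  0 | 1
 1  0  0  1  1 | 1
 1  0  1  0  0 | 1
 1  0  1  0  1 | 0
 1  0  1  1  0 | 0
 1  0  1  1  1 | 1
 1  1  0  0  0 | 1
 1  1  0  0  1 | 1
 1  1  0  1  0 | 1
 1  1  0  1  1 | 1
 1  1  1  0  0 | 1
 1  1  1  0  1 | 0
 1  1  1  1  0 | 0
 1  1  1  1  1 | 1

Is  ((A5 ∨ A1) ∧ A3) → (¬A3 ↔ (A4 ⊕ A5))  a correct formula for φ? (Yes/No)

Check the formula against φ row by row:
  A1=0, A2=0, A3=0, A4=0, A5=0: formula gives 1, φ = 1 ✓
  A1=0, A2=0, A3=0, A4=0, A5=1: formula gives 1, φ = 1 ✓
  A1=0, A2=0, A3=0, A4=1, A5=0: formula gives 1, φ = 1 ✓
  A1=0, A2=0, A3=0, A4=1, A5=1: formula gives 1, φ = 1 ✓
  … (the remaining 28 rows also agree.)
No disagreement on any input; they are logically equivalent.

Yes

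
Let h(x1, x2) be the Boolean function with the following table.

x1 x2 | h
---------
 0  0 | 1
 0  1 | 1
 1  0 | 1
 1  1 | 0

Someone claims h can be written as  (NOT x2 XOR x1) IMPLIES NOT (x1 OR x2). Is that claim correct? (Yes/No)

Evaluate (NOT x2 XOR x1) IMPLIES NOT (x1 OR x2) on each row and compare to h:
  x1=0, x2=0: formula gives 1, h = 1 ✓
  x1=0, x2=1: formula gives 1, h = 1 ✓
  x1=1, x2=0: formula gives 1, h = 1 ✓
  x1=1, x2=1: formula gives 0, h = 0 ✓
No disagreement on any input; they are logically equivalent.

Yes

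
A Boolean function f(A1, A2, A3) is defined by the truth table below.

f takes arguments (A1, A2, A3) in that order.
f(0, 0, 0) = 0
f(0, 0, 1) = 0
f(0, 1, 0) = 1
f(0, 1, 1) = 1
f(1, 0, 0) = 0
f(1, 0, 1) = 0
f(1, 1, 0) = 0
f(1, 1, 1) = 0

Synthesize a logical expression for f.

f(A1, A2, A3) = ((not A1 and A2) and not A3) or ((not A1 and A2) and A3)

Collect the rows where f=1 — (0,1,0), (0,1,1) — and write one minterm per row: ¬A1·A2·¬A3, ¬A1·A2·A3. Their union (logical OR) reproduces the table exactly.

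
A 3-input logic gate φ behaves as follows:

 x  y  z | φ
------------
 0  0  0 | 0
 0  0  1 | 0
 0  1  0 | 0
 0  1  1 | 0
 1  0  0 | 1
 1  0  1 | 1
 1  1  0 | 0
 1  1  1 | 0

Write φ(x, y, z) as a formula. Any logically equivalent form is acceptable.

φ(x, y, z) = ((x · y') · z') + ((x · y') · z)

Collect the rows where φ=1 — (1,0,0), (1,0,1) — and write one minterm per row: x·¬y·¬z, x·¬y·z. Their union (logical OR) reproduces the table exactly.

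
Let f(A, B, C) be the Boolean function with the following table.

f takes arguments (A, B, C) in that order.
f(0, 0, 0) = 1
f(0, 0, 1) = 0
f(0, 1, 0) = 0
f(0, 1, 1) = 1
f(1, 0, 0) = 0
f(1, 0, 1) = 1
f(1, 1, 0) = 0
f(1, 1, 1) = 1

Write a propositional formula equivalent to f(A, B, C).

The 1-rows are (0,0,0), (0,1,1), (1,0,1), (1,1,1). Each contributes one minterm — ¬A·¬B·¬C; ¬A·B·C; A·¬B·C; A·B·C — and their disjunction is a sum-of-products form of f.

f(A, B, C) = ((((~A & ~B) & ~C) | ((~A & B) & C)) | ((A & ~B) & C)) | ((A & B) & C)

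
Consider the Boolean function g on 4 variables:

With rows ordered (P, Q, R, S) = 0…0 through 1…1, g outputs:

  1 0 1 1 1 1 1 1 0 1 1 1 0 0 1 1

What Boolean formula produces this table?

g(P, Q, R, S) = NOT ((((((NOT P AND NOT Q) AND NOT R) AND S) OR (((P AND NOT Q) AND NOT R) AND NOT S)) OR (((P AND Q) AND NOT R) AND NOT S)) OR (((P AND Q) AND NOT R) AND S))

The 0-rows are (0,0,0,1), (1,0,0,0), (1,1,0,0), (1,1,0,1). Take each as a conjunction (¬P·¬Q·¬R·S, P·¬Q·¬R·¬S, P·Q·¬R·¬S, P·Q·¬R·S), form their disjunction, and complement — that gives a formula that is 1 everywhere g is.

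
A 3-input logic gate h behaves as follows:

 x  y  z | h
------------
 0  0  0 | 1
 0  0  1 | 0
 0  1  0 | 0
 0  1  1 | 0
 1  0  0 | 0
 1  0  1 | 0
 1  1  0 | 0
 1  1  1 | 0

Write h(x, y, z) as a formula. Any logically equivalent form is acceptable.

The output is 1 only when every input is 0 — NOR of all inputs.

h(x, y, z) = ¬((x ∨ y) ∨ z)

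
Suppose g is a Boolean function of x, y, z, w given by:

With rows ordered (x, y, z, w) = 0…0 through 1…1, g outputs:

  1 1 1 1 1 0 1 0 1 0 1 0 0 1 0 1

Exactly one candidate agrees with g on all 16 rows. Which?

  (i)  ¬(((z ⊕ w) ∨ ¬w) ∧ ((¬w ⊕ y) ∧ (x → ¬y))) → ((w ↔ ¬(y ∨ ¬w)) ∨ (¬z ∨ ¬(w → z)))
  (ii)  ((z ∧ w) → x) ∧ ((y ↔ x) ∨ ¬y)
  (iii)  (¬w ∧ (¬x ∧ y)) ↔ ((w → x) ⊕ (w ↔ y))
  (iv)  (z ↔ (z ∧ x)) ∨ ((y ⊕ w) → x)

(i) fails at (0,1,0,1): the formula yields 1, g is 0.
(ii) fails at (0,0,1,1): the formula yields 0, g is 1.
(iv) fails at (0,0,1,1): the formula yields 0, g is 1.
That leaves (iii). Evaluating it on every row reproduces the table of g exactly.

iii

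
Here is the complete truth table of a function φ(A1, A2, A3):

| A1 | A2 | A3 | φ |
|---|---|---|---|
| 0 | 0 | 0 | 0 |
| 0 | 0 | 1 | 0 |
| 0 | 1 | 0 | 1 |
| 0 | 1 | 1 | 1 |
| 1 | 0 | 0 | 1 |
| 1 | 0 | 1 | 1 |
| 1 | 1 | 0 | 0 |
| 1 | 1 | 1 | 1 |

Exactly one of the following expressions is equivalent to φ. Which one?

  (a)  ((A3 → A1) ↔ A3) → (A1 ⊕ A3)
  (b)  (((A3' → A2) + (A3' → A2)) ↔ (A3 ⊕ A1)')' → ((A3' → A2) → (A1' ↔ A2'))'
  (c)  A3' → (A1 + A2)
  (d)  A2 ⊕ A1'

b

(a): at (0,0,0) it gives 1, but φ = 0 — eliminated.
(c): at (0,0,1) it gives 1, but φ = 0 — eliminated.
(d): at (0,0,0) it gives 1, but φ = 0 — eliminated.
(b) is the remaining candidate, and it agrees with φ on all 8 inputs.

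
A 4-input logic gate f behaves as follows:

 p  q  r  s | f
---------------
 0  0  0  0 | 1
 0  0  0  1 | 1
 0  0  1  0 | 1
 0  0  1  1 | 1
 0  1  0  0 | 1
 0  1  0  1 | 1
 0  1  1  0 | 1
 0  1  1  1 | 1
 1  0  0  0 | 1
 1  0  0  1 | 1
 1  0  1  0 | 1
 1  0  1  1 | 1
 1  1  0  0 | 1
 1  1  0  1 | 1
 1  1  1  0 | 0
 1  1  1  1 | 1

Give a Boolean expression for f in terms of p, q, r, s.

f(p, q, r, s) = (((p · q) · r) · s')'

Only row (1,1,1,0) gives 0. So f is 1 everywhere except there — the complement of the minterm p·q·r·¬s.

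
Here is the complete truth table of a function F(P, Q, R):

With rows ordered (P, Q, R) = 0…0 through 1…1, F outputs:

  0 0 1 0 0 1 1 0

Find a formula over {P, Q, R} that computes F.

The 1-rows are (0,1,0), (1,0,1), (1,1,0). Each contributes one minterm — ¬P·Q·¬R; P·¬Q·R; P·Q·¬R — and their disjunction is a sum-of-products form of F.

F(P, Q, R) = (((NOT P AND Q) AND NOT R) OR ((P AND NOT Q) AND R)) OR ((P AND Q) AND NOT R)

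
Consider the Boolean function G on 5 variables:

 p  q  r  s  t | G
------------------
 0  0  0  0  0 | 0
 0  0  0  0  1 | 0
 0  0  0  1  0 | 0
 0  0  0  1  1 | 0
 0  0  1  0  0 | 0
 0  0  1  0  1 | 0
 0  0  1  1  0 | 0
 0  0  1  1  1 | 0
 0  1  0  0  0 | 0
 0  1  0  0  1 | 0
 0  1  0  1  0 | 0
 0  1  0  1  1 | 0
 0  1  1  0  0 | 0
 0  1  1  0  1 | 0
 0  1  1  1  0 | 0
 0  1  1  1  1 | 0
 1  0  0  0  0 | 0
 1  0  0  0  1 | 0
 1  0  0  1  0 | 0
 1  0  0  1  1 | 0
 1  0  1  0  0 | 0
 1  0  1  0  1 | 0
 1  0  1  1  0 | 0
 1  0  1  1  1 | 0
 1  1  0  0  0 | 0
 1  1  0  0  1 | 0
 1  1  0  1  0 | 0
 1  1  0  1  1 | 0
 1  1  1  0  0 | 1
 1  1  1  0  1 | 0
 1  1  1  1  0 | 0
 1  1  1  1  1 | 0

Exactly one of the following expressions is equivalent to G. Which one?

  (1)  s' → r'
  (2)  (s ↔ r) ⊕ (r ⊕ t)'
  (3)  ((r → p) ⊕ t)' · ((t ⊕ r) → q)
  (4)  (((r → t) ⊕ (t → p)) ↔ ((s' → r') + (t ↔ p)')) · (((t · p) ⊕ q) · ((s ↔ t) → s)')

4

(1): at (0,0,0,0,0) it gives 1, but G = 0 — eliminated.
(2): at (0,0,0,0,1) it gives 1, but G = 0 — eliminated.
(3): at (0,1,0,0,1) it gives 1, but G = 0 — eliminated.
That leaves (4). Evaluating it on every row reproduces the table of G exactly.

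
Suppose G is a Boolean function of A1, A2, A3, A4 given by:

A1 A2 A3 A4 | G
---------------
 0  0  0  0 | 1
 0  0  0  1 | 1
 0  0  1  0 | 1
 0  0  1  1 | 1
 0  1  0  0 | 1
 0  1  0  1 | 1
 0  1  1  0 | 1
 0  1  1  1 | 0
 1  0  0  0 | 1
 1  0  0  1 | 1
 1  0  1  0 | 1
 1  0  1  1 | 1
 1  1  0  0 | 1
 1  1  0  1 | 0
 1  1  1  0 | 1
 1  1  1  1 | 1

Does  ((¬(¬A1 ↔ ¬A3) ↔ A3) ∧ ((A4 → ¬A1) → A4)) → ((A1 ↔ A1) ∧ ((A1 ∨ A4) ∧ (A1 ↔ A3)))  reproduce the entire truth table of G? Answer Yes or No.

No

Check the formula against G row by row:
  A1=0, A2=0, A3=0, A4=0: formula gives 1, G = 1 ✓
  A1=0, A2=0, A3=0, A4=1: formula gives 1, G = 1 ✓
  A1=0, A2=0, A3=1, A4=0: formula gives 1, G = 1 ✓
  A1=0, A2=0, A3=1, A4=1: formula gives 0, but G = 1 ✗
Since they disagree at (0,0,1,1), the expression is not a correct formula for G.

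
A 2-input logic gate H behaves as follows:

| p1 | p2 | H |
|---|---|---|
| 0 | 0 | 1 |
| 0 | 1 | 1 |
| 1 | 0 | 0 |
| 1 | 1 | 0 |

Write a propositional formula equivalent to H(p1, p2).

The output is the negation of p1.

H(p1, p2) = ~p1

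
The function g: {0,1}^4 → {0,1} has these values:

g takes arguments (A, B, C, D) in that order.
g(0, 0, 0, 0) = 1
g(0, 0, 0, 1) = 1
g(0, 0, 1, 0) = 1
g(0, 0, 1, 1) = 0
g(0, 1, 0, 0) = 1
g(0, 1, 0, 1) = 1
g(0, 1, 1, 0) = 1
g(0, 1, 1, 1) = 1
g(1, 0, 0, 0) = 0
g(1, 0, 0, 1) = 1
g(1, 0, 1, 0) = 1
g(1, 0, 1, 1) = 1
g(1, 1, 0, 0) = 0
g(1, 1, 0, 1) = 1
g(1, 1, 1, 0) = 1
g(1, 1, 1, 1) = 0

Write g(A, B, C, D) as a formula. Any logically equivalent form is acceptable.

The 0-rows are (0,0,1,1), (1,0,0,0), (1,1,0,0), (1,1,1,1). Take each as a conjunction (¬A·¬B·C·D, A·¬B·¬C·¬D, A·B·¬C·¬D, A·B·C·D), form their disjunction, and complement — that gives a formula that is 1 everywhere g is.

g(A, B, C, D) = ~((((((~A & ~B) & C) & D) | (((A & ~B) & ~C) & ~D)) | (((A & B) & ~C) & ~D)) | (((A & B) & C) & D))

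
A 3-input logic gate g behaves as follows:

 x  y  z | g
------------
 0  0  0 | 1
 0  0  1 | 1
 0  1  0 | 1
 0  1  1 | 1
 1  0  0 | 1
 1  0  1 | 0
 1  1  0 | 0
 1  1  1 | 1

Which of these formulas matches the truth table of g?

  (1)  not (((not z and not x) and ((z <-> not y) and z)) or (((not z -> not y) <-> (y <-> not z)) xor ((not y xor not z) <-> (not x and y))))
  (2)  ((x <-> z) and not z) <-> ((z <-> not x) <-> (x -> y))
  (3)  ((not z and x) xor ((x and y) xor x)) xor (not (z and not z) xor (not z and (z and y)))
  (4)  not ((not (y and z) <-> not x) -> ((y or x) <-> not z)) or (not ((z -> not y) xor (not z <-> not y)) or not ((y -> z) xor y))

3

(1): at (0,0,0) it gives 0, but g = 1 — eliminated.
(2): at (0,0,0) it gives 0, but g = 1 — eliminated.
(4): at (0,0,1) it gives 0, but g = 1 — eliminated.
Only (3) survives; checking it on all 8 rows confirms it matches g.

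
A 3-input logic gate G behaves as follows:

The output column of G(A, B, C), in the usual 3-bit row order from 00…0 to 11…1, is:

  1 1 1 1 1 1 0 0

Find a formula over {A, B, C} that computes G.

G is 0 on only 2 rows — (1,1,0), (1,1,1). Writing each as a minterm (A·B·¬C, A·B·C) and OR-ing them characterizes exactly where G=0, so G is the negation of that disjunction.

G(A, B, C) = ~(((A & B) & ~C) | ((A & B) & C))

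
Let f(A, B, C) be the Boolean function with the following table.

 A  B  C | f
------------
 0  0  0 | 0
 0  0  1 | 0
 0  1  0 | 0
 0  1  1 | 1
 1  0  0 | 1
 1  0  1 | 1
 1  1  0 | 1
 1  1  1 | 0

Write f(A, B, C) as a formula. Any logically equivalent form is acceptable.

The 1-rows are (0,1,1), (1,0,0), (1,0,1), (1,1,0). Each contributes one minterm — ¬A·B·C; A·¬B·¬C; A·¬B·C; A·B·¬C — and their disjunction is a sum-of-products form of f.

f(A, B, C) = ((((¬A ∧ B) ∧ C) ∨ ((A ∧ ¬B) ∧ ¬C)) ∨ ((A ∧ ¬B) ∧ C)) ∨ ((A ∧ B) ∧ ¬C)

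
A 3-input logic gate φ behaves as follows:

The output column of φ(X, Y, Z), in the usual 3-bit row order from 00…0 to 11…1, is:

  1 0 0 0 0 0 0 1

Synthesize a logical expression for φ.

φ(X, Y, Z) = ((X' · Y') · Z') + ((X · Y) · Z)

Collect the rows where φ=1 — (0,0,0), (1,1,1) — and write one minterm per row: ¬X·¬Y·¬Z, X·Y·Z. Their union (logical OR) reproduces the table exactly.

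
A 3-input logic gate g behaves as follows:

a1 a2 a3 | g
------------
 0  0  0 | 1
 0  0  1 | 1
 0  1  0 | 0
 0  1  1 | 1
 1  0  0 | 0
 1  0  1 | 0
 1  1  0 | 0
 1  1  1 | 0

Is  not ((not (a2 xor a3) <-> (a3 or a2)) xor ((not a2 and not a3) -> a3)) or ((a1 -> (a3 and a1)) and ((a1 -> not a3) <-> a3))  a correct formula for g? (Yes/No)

Check the formula against g row by row:
  a1=0, a2=0, a3=0: formula gives 1, g = 1 ✓
  a1=0, a2=0, a3=1: formula gives 1, g = 1 ✓
  a1=0, a2=1, a3=0: formula gives 0, g = 0 ✓
  a1=0, a2=1, a3=1: formula gives 1, g = 1 ✓
  a1=1, a2=0, a3=0: formula gives 1, but g = 0 ✗
Since they disagree at (1,0,0), the expression is not a correct formula for g.

No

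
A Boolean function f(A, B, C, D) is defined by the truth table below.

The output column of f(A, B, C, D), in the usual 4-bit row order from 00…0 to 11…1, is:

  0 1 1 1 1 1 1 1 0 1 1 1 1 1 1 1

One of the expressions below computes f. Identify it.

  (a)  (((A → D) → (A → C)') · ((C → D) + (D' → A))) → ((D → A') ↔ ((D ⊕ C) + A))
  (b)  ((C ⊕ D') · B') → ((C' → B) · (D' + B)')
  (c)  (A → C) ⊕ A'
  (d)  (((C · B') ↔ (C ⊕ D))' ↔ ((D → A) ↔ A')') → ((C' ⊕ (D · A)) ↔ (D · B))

b

(a): at (0,0,0,0) it gives 1, but f = 0 — eliminated.
(c): at (0,0,0,1) it gives 0, but f = 1 — eliminated.
(d): at (0,0,0,1) it gives 0, but f = 1 — eliminated.
(b) is the remaining candidate, and it agrees with f on all 16 inputs.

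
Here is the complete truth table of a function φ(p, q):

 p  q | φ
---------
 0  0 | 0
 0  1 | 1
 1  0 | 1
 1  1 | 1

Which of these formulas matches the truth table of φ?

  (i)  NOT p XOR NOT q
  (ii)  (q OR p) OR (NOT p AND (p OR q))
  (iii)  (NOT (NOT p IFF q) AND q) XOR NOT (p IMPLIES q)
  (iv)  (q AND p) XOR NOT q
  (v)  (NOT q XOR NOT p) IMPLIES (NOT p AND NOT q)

ii

(i) disagrees with φ on (1,1) (formula → 0, table → 1); rule it out.
(iii) disagrees with φ on (0,1) (formula → 0, table → 1); rule it out.
(iv) disagrees with φ on (0,0) (formula → 1, table → 0); rule it out.
(v) disagrees with φ on (0,0) (formula → 1, table → 0); rule it out.
Only (ii) survives; checking it on all 4 rows confirms it matches φ.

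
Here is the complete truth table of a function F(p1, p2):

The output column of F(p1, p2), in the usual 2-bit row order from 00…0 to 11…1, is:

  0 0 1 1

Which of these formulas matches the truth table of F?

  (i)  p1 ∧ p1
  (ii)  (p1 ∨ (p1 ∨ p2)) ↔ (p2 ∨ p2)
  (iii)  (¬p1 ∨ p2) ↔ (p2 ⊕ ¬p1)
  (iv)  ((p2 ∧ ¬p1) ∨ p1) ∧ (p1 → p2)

i

(ii) fails at (0,0): the formula yields 1, F is 0.
(iii) fails at (0,0): the formula yields 1, F is 0.
(iv) fails at (0,1): the formula yields 1, F is 0.
That leaves (i). Evaluating it on every row reproduces the table of F exactly.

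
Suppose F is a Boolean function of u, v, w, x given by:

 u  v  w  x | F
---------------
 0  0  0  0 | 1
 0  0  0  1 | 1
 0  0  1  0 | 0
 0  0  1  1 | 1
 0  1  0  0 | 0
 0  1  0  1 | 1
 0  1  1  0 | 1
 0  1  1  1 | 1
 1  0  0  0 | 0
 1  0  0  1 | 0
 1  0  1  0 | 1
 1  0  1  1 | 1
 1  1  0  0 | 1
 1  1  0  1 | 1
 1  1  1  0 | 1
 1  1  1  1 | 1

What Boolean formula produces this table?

The 0-rows are (0,0,1,0), (0,1,0,0), (1,0,0,0), (1,0,0,1). Take each as a conjunction (¬u·¬v·w·¬x, ¬u·v·¬w·¬x, u·¬v·¬w·¬x, u·¬v·¬w·x), form their disjunction, and complement — that gives a formula that is 1 everywhere F is.

F(u, v, w, x) = not ((((((not u and not v) and w) and not x) or (((not u and v) and not w) and not x)) or (((u and not v) and not w) and not x)) or (((u and not v) and not w) and x))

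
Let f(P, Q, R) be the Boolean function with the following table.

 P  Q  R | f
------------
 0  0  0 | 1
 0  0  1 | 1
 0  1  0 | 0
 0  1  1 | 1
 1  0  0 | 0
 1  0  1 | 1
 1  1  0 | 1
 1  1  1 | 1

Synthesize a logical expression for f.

There are just 2 zero rows: (0,1,0), (1,0,0). Their minterms are ¬P·Q·¬R, P·¬Q·¬R; the OR of those covers precisely the 0-outputs, and negating it yields f.

f(P, Q, R) = ~(((~P & Q) & ~R) | ((P & ~Q) & ~R))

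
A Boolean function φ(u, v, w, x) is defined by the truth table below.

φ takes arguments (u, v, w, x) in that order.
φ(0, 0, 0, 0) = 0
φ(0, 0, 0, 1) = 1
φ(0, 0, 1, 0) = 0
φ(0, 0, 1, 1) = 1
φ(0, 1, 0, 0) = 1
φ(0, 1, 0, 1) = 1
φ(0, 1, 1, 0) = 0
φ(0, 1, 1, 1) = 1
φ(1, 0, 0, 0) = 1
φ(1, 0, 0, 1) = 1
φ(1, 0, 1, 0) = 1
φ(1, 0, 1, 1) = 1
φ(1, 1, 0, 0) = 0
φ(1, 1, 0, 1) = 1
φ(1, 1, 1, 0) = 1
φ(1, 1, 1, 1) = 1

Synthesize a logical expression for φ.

φ(u, v, w, x) = ((((((u' · v') · w') · x') + (((u' · v') · w) · x')) + (((u' · v) · w) · x')) + (((u · v) · w') · x'))'

There are just 4 zero rows: (0,0,0,0), (0,0,1,0), (0,1,1,0), (1,1,0,0). Their minterms are ¬u·¬v·¬w·¬x, ¬u·¬v·w·¬x, ¬u·v·w·¬x, u·v·¬w·¬x; the OR of those covers precisely the 0-outputs, and negating it yields φ.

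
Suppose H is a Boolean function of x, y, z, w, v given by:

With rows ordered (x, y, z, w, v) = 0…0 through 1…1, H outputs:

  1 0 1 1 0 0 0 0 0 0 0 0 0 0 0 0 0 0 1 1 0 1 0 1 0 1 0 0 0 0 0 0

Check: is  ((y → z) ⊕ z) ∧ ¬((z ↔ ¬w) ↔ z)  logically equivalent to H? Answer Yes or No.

No

Check the formula against H row by row:
  x=0, y=0, z=0, w=0, v=0: formula gives 0, but H = 1 ✗
A single disagreement suffices: at (0,0,0,0,0) they differ, so the formula does not compute H.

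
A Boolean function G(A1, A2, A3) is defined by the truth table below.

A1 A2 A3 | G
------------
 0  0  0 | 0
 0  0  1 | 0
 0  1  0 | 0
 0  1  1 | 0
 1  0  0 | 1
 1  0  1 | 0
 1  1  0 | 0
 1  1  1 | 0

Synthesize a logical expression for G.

G(A1, A2, A3) = (A1 · A2') · A3'

G is 1 on exactly one input, (1,0,0), whose minterm is A1·¬A2·¬A3. So G is just that conjunction.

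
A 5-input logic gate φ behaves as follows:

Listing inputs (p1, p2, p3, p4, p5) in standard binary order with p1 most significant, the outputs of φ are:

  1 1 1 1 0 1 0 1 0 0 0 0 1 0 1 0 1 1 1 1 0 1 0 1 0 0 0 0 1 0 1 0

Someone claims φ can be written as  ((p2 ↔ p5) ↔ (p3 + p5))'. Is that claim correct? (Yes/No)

Test each input against both φ and the formula:
  p1=0, p2=0, p3=0, p4=0, p5=0: formula gives 1, φ = 1 ✓
  p1=0, p2=0, p3=0, p4=0, p5=1: formula gives 1, φ = 1 ✓
  p1=0, p2=0, p3=0, p4=1, p5=0: formula gives 1, φ = 1 ✓
  p1=0, p2=0, p3=0, p4=1, p5=1: formula gives 1, φ = 1 ✓
  …and likewise for the remaining 28 rows.
No disagreement on any input; they are logically equivalent.

Yes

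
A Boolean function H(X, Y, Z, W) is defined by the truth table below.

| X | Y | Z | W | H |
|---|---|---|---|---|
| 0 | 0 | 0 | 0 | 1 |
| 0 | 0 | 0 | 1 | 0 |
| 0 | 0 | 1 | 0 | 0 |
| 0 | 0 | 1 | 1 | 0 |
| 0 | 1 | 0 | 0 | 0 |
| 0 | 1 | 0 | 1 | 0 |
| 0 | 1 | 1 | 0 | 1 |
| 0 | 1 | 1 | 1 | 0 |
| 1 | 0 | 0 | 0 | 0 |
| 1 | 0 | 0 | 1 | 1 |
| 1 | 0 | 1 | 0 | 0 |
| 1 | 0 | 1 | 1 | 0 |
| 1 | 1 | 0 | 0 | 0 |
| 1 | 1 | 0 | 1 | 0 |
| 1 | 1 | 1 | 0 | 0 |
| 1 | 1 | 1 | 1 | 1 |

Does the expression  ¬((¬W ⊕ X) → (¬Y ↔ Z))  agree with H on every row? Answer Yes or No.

Evaluate ¬((¬W ⊕ X) → (¬Y ↔ Z)) on each row and compare to H:
  X=0, Y=0, Z=0, W=0: formula gives 1, H = 1 ✓
  X=0, Y=0, Z=0, W=1: formula gives 0, H = 0 ✓
  X=0, Y=0, Z=1, W=0: formula gives 0, H = 0 ✓
  X=0, Y=0, Z=1, W=1: formula gives 0, H = 0 ✓
  …and likewise for the remaining 12 rows.
All 16 rows match — the expression computes H exactly.

Yes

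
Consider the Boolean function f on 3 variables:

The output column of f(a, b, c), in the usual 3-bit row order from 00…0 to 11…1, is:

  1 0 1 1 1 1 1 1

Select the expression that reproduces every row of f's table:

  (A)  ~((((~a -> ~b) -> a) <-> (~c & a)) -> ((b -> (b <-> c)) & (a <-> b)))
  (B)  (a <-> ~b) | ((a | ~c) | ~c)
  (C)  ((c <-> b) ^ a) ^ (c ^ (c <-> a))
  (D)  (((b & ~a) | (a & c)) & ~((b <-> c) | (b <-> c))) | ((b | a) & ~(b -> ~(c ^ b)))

(A): at (0,0,0) it gives 0, but f = 1 — eliminated.
(C): at (0,0,0) it gives 0, but f = 1 — eliminated.
(D): at (0,0,0) it gives 0, but f = 1 — eliminated.
Only (B) survives; checking it on all 8 rows confirms it matches f.

B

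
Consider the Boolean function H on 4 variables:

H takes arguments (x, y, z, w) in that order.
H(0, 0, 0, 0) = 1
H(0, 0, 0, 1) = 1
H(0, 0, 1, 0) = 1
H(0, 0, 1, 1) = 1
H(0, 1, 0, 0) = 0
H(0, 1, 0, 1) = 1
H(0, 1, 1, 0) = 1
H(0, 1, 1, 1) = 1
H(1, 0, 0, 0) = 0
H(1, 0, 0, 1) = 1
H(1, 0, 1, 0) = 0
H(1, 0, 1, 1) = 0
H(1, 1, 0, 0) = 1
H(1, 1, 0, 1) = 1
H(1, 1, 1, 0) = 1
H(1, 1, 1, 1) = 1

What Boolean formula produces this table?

There are just 4 zero rows: (0,1,0,0), (1,0,0,0), (1,0,1,0), (1,0,1,1). Their minterms are ¬x·y·¬z·¬w, x·¬y·¬z·¬w, x·¬y·z·¬w, x·¬y·z·w; the OR of those covers precisely the 0-outputs, and negating it yields H.

H(x, y, z, w) = ¬((((((¬x ∧ y) ∧ ¬z) ∧ ¬w) ∨ (((x ∧ ¬y) ∧ ¬z) ∧ ¬w)) ∨ (((x ∧ ¬y) ∧ z) ∧ ¬w)) ∨ (((x ∧ ¬y) ∧ z) ∧ w))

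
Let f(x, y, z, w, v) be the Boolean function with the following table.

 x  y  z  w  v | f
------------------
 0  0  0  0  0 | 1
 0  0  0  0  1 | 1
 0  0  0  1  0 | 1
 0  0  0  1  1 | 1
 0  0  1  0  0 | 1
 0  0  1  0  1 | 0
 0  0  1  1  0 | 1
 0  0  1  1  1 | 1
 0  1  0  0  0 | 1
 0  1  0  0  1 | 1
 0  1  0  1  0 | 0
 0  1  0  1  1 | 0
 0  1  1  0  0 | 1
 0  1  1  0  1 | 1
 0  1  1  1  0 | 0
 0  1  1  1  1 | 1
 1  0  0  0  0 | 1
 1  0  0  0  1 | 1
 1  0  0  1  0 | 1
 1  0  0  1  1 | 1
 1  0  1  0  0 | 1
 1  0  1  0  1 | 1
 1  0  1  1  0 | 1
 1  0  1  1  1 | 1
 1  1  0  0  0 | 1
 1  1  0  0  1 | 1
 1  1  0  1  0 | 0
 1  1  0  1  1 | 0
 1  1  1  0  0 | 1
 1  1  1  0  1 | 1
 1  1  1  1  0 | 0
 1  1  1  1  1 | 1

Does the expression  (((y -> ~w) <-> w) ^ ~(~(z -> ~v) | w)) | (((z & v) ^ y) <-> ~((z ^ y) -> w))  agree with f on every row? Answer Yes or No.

Check the formula against f row by row:
  x=0, y=0, z=0, w=0, v=0: formula gives 1, f = 1 ✓
  x=0, y=0, z=0, w=0, v=1: formula gives 1, f = 1 ✓
  x=0, y=0, z=0, w=1, v=0: formula gives 1, f = 1 ✓
  x=0, y=0, z=0, w=1, v=1: formula gives 1, f = 1 ✓
  …
  x=0, y=0, z=1, w=0, v=1: formula gives 1, but f = 0 ✗
Since they disagree at (0,0,1,0,1), the expression is not a correct formula for f.

No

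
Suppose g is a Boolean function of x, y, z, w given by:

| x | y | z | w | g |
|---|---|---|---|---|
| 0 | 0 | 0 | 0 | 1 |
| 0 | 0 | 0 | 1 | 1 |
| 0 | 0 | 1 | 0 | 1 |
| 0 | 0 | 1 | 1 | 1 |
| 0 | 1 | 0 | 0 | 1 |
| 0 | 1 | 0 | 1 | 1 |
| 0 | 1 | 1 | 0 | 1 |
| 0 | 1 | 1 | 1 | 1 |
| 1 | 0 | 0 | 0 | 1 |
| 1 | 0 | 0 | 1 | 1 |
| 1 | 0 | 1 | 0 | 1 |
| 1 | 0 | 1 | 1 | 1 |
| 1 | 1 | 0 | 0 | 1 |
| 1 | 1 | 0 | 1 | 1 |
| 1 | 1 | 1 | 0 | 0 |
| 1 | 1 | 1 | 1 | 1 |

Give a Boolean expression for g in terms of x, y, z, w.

g(x, y, z, w) = ~(((x & y) & z) & ~w)

Only row (1,1,1,0) gives 0. So g is 1 everywhere except there — the complement of the minterm x·y·z·¬w.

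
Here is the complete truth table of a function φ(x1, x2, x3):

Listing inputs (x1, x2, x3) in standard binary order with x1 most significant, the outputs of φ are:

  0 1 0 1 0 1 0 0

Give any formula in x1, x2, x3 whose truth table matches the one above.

φ(x1, x2, x3) = (((NOT x1 AND NOT x2) AND x3) OR ((NOT x1 AND x2) AND x3)) OR ((x1 AND NOT x2) AND x3)

The 1-rows are (0,0,1), (0,1,1), (1,0,1). Each contributes one minterm — ¬x1·¬x2·x3; ¬x1·x2·x3; x1·¬x2·x3 — and their disjunction is a sum-of-products form of φ.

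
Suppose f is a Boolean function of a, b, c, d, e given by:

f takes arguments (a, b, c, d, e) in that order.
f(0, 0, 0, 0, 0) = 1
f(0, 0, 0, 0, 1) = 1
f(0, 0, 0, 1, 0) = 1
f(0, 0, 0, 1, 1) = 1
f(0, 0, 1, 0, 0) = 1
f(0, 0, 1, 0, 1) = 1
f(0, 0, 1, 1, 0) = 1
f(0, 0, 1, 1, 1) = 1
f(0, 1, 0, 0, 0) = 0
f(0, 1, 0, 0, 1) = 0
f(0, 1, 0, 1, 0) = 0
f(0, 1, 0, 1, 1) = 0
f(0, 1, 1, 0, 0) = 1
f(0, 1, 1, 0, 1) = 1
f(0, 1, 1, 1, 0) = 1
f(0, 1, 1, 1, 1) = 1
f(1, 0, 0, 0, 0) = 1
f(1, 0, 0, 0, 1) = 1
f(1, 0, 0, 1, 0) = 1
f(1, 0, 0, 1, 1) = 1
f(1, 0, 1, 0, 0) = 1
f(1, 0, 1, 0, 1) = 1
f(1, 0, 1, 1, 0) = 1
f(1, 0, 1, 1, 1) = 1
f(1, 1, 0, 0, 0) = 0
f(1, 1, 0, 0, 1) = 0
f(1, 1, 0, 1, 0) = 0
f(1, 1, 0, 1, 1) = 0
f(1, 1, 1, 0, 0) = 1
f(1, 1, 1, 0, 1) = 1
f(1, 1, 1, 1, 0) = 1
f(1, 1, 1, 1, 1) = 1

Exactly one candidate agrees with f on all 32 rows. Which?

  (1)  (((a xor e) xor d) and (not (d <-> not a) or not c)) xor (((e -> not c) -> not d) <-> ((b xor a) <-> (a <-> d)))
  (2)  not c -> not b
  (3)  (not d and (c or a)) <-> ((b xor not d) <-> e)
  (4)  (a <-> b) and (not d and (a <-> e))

2

(1): at (0,0,0,0,0) it gives 0, but f = 1 — eliminated.
(3): at (0,0,0,0,1) it gives 0, but f = 1 — eliminated.
(4): at (0,0,0,0,1) it gives 0, but f = 1 — eliminated.
Only (2) survives; checking it on all 32 rows confirms it matches f.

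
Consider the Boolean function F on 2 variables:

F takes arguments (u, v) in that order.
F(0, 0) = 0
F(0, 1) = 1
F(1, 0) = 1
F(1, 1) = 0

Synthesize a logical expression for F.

F(u, v) = u XOR v

The output is 1 exactly when an odd number of inputs are 1 — the 2-way XOR (parity).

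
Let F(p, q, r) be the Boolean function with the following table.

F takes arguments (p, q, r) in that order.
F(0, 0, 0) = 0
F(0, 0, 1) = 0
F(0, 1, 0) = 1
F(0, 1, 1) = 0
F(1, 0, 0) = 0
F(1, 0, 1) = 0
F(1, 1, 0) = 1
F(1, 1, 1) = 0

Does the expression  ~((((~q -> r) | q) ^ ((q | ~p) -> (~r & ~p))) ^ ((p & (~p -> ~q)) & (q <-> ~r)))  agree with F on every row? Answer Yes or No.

Evaluate ~((((~q -> r) | q) ^ ((q | ~p) -> (~r & ~p))) ^ ((p & (~p -> ~q)) & (q <-> ~r))) on each row and compare to F:
  p=0, q=0, r=0: formula gives 0, F = 0 ✓
  p=0, q=0, r=1: formula gives 0, F = 0 ✓
  p=0, q=1, r=0: formula gives 1, F = 1 ✓
  p=0, q=1, r=1: formula gives 0, F = 0 ✓
  p=1, q=0, r=0: formula gives 0, F = 0 ✓
  …and likewise for the remaining 3 rows.
All 8 rows match — the expression computes F exactly.

Yes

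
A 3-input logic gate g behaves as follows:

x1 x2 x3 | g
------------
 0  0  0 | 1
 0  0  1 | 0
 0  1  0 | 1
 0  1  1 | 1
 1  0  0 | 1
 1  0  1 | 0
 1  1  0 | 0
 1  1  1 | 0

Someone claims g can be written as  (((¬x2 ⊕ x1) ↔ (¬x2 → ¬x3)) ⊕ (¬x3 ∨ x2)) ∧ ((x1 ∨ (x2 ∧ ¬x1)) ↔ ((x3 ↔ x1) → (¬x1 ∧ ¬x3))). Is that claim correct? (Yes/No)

No

Test each input against both g and the formula:
  x1=0, x2=0, x3=0: formula gives 0, but g = 1 ✗
A single disagreement suffices: at (0,0,0) they differ, so the formula does not compute g.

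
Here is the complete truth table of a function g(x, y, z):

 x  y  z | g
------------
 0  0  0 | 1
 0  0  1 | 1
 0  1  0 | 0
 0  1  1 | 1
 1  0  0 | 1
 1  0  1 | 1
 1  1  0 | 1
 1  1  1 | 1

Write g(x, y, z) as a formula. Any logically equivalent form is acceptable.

g(x, y, z) = ¬((¬x ∧ y) ∧ ¬z)

Only row (0,1,0) gives 0. So g is 1 everywhere except there — the complement of the minterm ¬x·y·¬z.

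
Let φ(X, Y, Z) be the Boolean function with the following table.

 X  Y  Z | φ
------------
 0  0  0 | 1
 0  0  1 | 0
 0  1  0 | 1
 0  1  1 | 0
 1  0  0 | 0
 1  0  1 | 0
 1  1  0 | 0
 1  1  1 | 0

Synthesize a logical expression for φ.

φ(X, Y, Z) = ((NOT X AND NOT Y) AND NOT Z) OR ((NOT X AND Y) AND NOT Z)

Collect the rows where φ=1 — (0,0,0), (0,1,0) — and write one minterm per row: ¬X·¬Y·¬Z, ¬X·Y·¬Z. Their union (logical OR) reproduces the table exactly.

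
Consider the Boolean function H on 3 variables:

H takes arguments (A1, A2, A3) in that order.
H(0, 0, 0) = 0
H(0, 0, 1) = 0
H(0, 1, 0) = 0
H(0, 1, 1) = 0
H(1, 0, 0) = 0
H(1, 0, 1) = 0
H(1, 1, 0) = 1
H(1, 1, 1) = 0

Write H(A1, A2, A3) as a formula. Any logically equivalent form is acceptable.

H(A1, A2, A3) = (A1 AND A2) AND NOT A3

Only row (1,1,0) gives 1. That row's minterm A1·A2·¬A3 is H directly.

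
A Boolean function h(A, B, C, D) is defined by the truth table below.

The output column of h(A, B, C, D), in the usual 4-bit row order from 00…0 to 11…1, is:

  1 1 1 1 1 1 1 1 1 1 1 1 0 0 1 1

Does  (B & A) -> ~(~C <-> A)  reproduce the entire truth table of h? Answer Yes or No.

Yes

Evaluate (B & A) -> ~(~C <-> A) on each row and compare to h:
  A=0, B=0, C=0, D=0: formula gives 1, h = 1 ✓
  A=0, B=0, C=0, D=1: formula gives 1, h = 1 ✓
  A=0, B=0, C=1, D=0: formula gives 1, h = 1 ✓
  A=0, B=0, C=1, D=1: formula gives 1, h = 1 ✓
  …and likewise for the remaining 12 rows.
All 16 rows match — the expression computes h exactly.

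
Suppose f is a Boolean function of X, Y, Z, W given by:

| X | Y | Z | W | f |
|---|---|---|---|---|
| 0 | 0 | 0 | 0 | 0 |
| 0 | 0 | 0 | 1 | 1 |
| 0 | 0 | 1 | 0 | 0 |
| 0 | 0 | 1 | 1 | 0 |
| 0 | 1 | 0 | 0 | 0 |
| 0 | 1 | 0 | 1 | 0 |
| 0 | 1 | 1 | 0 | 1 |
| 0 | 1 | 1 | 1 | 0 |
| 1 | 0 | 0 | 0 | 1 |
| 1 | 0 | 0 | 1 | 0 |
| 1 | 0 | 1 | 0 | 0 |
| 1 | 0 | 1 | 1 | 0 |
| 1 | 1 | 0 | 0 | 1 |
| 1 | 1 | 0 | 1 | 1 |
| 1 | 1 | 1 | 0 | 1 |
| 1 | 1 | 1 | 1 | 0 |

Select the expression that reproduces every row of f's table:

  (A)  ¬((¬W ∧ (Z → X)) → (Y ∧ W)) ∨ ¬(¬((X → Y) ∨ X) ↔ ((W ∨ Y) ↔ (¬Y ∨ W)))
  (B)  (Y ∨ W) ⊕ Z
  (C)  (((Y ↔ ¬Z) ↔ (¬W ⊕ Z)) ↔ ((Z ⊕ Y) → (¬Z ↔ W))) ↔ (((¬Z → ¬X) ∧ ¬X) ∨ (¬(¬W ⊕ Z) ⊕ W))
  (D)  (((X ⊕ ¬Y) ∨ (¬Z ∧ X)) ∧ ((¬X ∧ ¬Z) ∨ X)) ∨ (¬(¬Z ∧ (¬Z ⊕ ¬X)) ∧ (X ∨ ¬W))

(A) disagrees with f on (0,0,0,0) (formula → 1, table → 0); rule it out.
(B) disagrees with f on (0,0,1,0) (formula → 1, table → 0); rule it out.
(D) disagrees with f on (0,0,0,0) (formula → 1, table → 0); rule it out.
(C) is the remaining candidate, and it agrees with f on all 16 inputs.

C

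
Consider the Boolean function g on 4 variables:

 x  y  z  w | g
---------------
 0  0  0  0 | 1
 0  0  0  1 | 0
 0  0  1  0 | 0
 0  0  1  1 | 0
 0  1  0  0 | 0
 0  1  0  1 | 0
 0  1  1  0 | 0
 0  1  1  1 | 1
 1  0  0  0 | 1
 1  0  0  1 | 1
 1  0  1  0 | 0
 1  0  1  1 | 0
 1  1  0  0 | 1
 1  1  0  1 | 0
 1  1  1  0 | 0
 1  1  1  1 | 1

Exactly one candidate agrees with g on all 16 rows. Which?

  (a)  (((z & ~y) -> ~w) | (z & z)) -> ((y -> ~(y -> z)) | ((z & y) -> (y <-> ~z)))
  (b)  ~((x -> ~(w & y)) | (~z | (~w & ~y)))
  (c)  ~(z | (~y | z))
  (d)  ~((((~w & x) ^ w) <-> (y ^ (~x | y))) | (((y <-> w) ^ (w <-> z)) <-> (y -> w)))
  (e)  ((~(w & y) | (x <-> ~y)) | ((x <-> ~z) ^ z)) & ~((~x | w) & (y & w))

(a): at (0,0,0,1) it gives 1, but g = 0 — eliminated.
(b): at (0,0,0,0) it gives 0, but g = 1 — eliminated.
(c): at (0,0,0,0) it gives 0, but g = 1 — eliminated.
(e): at (0,0,0,1) it gives 1, but g = 0 — eliminated.
Only (d) survives; checking it on all 16 rows confirms it matches g.

d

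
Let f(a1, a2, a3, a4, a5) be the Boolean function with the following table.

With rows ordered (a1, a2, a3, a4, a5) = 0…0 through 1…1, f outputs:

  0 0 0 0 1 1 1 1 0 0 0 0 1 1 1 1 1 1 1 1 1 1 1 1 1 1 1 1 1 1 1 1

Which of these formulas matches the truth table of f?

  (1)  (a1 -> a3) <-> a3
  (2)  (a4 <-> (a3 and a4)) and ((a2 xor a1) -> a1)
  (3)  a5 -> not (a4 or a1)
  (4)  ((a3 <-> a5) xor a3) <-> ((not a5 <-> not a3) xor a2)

1

(2) disagrees with f on (0,0,0,0,0) (formula → 1, table → 0); rule it out.
(3) disagrees with f on (0,0,0,0,0) (formula → 1, table → 0); rule it out.
(4) disagrees with f on (0,0,0,0,0) (formula → 1, table → 0); rule it out.
(1) is the remaining candidate, and it agrees with f on all 32 inputs.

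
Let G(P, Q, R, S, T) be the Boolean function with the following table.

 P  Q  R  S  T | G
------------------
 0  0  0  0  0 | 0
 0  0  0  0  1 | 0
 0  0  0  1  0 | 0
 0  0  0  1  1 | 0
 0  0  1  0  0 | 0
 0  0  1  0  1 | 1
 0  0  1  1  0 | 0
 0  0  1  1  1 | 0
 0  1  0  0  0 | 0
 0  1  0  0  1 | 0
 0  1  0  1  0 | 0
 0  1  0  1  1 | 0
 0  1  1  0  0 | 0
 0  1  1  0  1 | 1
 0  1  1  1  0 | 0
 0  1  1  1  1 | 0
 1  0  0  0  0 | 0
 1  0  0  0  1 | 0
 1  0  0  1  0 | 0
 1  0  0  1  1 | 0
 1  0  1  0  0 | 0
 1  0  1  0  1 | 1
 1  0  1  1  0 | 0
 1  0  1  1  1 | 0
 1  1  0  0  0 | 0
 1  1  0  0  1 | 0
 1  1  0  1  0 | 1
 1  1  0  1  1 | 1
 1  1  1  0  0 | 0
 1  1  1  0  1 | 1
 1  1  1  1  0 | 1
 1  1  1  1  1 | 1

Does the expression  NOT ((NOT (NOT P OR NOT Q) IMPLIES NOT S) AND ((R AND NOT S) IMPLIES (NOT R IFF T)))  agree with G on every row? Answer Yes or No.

Yes

Evaluate NOT ((NOT (NOT P OR NOT Q) IMPLIES NOT S) AND ((R AND NOT S) IMPLIES (NOT R IFF T))) on each row and compare to G:
  P=0, Q=0, R=0, S=0, T=0: formula gives 0, G = 0 ✓
  P=0, Q=0, R=0, S=0, T=1: formula gives 0, G = 0 ✓
  P=0, Q=0, R=0, S=1, T=0: formula gives 0, G = 0 ✓
  P=0, Q=0, R=0, S=1, T=1: formula gives 0, G = 0 ✓
  … (the remaining 28 rows also agree.)
All 32 rows match — the expression computes G exactly.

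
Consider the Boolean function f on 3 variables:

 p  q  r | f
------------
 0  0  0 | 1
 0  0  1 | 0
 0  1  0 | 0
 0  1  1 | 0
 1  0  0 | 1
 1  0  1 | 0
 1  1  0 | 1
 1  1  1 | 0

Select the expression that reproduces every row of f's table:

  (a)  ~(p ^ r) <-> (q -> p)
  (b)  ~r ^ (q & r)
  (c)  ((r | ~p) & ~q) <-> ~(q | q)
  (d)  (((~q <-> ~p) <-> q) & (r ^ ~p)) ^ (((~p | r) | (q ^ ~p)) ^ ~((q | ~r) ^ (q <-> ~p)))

(a) fails at (0,1,1): the formula yields 1, f is 0.
(b) fails at (0,1,0): the formula yields 1, f is 0.
(c) fails at (0,0,1): the formula yields 1, f is 0.
That leaves (d). Evaluating it on every row reproduces the table of f exactly.

d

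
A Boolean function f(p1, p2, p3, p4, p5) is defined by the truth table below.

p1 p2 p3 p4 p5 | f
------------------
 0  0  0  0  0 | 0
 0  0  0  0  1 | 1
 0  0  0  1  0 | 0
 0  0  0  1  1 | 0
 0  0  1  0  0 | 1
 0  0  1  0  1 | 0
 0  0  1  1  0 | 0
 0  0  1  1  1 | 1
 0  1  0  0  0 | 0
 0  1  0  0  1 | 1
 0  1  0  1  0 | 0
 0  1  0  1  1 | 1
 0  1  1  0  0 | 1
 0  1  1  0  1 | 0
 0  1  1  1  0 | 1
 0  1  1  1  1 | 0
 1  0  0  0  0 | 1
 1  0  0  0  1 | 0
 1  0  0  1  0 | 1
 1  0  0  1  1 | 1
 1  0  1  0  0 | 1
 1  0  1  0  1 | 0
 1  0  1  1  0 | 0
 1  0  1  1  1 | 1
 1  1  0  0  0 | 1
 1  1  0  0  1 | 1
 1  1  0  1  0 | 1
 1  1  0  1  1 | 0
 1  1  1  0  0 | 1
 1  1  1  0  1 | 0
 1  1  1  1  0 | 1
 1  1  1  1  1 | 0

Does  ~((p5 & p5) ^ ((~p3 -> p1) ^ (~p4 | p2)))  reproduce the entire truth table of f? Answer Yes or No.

No

Test each input against both f and the formula:
  p1=0, p2=0, p3=0, p4=0, p5=0: formula gives 0, f = 0 ✓
  p1=0, p2=0, p3=0, p4=0, p5=1: formula gives 1, f = 1 ✓
  p1=0, p2=0, p3=0, p4=1, p5=0: formula gives 1, but f = 0 ✗
Since they disagree at (0,0,0,1,0), the expression is not a correct formula for f.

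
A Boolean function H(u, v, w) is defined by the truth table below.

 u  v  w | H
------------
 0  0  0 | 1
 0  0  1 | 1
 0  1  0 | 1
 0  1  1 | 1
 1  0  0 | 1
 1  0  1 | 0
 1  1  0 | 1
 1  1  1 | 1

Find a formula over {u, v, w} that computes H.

H(u, v, w) = ¬((u ∧ ¬v) ∧ w)

H is 0 on exactly one input, (1,0,1), whose minterm is u·¬v·w. So H is the negation of that single conjunction.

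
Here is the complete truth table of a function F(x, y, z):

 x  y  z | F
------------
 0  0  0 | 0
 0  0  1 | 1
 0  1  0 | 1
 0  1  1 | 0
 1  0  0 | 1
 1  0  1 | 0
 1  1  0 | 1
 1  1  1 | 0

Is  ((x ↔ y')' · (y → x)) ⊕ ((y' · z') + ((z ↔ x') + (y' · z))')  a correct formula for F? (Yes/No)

Yes

Test each input against both F and the formula:
  x=0, y=0, z=0: formula gives 0, F = 0 ✓
  x=0, y=0, z=1: formula gives 1, F = 1 ✓
  x=0, y=1, z=0: formula gives 1, F = 1 ✓
  x=0, y=1, z=1: formula gives 0, F = 0 ✓
  x=1, y=0, z=0: formula gives 1, F = 1 ✓
  … (the remaining 3 rows also agree.)
All 8 rows match — the expression computes F exactly.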